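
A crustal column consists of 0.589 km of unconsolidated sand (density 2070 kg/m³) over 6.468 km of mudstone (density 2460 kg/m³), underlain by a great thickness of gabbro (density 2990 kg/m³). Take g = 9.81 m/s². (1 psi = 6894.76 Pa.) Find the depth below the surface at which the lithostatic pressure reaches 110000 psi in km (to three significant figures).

Pressure at base of upper layers: 2070×9.81×589 + 2460×9.81×6468 = 1.681×10^8 Pa = 24374 psi
Remaining pressure to be supplied by gabbro: 7.584×10^8 − 1.681×10^8 = 5.904×10^8 Pa
Additional depth in gabbro = 5.904×10^8 Pa / (2990 kg/m³ × 9.81 m/s²) = 20127 m
Total depth = 7057 m + 20127 m = 27184 m
= 27.184 km

27.2 km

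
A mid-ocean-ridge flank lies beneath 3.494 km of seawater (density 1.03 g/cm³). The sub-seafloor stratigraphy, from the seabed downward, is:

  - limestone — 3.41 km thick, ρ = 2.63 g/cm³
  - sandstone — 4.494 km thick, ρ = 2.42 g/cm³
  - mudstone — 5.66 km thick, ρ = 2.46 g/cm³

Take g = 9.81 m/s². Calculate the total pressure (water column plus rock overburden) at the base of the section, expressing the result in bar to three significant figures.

seawater: 1030 kg/m³ × 9.81 m/s² × 3494 m = 3.530×10^7 Pa = 353.0 bar
limestone: 2630 kg/m³ × 9.81 m/s² × 3410 m = 8.798×10^7 Pa = 879.8 bar
sandstone: 2420 kg/m³ × 9.81 m/s² × 4494 m = 1.067×10^8 Pa = 1067 bar
mudstone: 2460 kg/m³ × 9.81 m/s² × 5660 m = 1.366×10^8 Pa = 1366 bar
Total = 353.0 + 879.8 + 1067 + 1366 = 3665.6 bar

3670 bar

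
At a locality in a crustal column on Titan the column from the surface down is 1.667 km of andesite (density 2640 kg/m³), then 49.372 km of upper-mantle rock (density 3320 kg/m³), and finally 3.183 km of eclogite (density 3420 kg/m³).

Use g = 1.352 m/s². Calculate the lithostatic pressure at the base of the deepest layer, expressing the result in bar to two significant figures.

andesite: 2640 kg/m³ × 1.352 m/s² × 1667 m = 5.950×10^6 Pa = 59.50 bar
upper-mantle rock: 3320 kg/m³ × 1.352 m/s² × 49372 m = 2.216×10^8 Pa = 2216 bar
eclogite: 3420 kg/m³ × 1.352 m/s² × 3183 m = 1.472×10^7 Pa = 147.2 bar
Total = 59.50 + 2216 + 147.2 = 2422.8 bar

2400 bar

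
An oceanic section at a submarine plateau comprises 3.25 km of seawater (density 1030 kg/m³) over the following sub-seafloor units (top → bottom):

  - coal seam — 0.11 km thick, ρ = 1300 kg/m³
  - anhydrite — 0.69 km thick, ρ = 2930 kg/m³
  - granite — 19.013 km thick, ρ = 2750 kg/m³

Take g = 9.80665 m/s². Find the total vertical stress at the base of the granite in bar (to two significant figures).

5700 bar

seawater: 1030 kg/m³ × 9.80665 m/s² × 3250 m = 3.283×10^7 Pa = 328.3 bar
coal seam: 1300 kg/m³ × 9.80665 m/s² × 110 m = 1.402×10^6 Pa = 14.02 bar
anhydrite: 2930 kg/m³ × 9.80665 m/s² × 690 m = 1.983×10^7 Pa = 198.3 bar
granite: 2750 kg/m³ × 9.80665 m/s² × 19013 m = 5.127×10^8 Pa = 5127 bar
Total = 328.3 + 14.02 + 198.3 + 5127 = 5668.0 bar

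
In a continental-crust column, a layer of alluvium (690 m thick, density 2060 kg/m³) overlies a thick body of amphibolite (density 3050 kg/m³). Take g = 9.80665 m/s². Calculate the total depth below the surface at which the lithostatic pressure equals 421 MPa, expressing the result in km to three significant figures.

Pressure at base of upper layers: 2060×9.80665×690 = 1.394×10^7 Pa = 13.94 MPa
Remaining pressure to be supplied by amphibolite: 4.210×10^8 − 1.394×10^7 = 4.071×10^8 Pa
Additional depth in amphibolite = 4.071×10^8 Pa / (3050 kg/m³ × 9.80665 m/s²) = 13609 m
Total depth = 690 m + 13609 m = 14299 m
= 14.299 km

14.3 km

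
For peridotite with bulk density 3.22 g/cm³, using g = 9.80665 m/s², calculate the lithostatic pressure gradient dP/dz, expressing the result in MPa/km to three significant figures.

31.6 MPa/km

dP/dz = ρg = 3220 kg/m³ × 9.80665 m/s² = 31577 Pa/m
= 31577 Pa/m × (1 MPa/km / 1000.0 Pa/m) = 31.577 MPa/km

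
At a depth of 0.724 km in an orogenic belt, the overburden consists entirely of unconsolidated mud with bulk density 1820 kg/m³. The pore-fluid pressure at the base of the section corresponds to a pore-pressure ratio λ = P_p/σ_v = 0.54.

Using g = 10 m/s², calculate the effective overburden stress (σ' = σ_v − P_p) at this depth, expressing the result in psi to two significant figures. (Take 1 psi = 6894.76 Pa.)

Overburden (lithostatic) stress σ_v:
unconsolidated mud: 1820 kg/m³ × 10 m/s² × 724 m = 1.318×10^7 Pa = 13.18 MPa
Pore pressure P_p = λ·σ_v = 0.54 × 13.18 MPa = 7.115 MPa
Effective stress σ' = σ_v − P_p = 13.18 − 7.115 = 6.0613 MPa = 879.12 psi

880 psi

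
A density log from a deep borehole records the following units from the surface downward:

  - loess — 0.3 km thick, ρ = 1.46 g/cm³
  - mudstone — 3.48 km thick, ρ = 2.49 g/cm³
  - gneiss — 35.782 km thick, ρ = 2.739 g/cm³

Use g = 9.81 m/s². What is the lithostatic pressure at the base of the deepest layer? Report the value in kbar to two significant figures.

loess: 1460 kg/m³ × 9.81 m/s² × 300 m = 4.297×10^6 Pa = 0.04297 kbar
mudstone: 2490 kg/m³ × 9.81 m/s² × 3480 m = 8.501×10^7 Pa = 0.8501 kbar
gneiss: 2739 kg/m³ × 9.81 m/s² × 35782 m = 9.614×10^8 Pa = 9.614 kbar
Total = 0.04297 + 0.8501 + 9.614 = 10.508 kbar

11 kbar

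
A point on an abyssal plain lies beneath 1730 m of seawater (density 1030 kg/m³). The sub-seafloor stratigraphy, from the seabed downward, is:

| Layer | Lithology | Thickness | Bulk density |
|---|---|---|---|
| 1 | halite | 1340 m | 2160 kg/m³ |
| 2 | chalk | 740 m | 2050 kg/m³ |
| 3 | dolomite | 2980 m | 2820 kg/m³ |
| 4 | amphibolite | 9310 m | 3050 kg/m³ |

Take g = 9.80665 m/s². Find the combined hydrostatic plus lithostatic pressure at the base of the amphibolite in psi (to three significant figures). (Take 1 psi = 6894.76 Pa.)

seawater: 1030 kg/m³ × 9.80665 m/s² × 1730 m = 1.747×10^7 Pa = 2534 psi
halite: 2160 kg/m³ × 9.80665 m/s² × 1340 m = 2.838×10^7 Pa = 4117 psi
chalk: 2050 kg/m³ × 9.80665 m/s² × 740 m = 1.488×10^7 Pa = 2158 psi
dolomite: 2820 kg/m³ × 9.80665 m/s² × 2980 m = 8.241×10^7 Pa = 11953 psi
amphibolite: 3050 kg/m³ × 9.80665 m/s² × 9310 m = 2.785×10^8 Pa = 40388 psi
Total = 2534 + 4117 + 2158 + 11953 + 40388 = 61150 psi

61100 psi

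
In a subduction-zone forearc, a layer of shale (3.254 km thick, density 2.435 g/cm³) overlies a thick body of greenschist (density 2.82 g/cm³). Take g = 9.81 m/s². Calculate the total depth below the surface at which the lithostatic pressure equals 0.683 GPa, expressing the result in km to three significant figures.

Pressure at base of upper layers: 2435×9.81×3254 = 7.773×10^7 Pa = 0.07773 GPa
Remaining pressure to be supplied by greenschist: 6.830×10^8 − 7.773×10^7 = 6.053×10^8 Pa
Additional depth in greenschist = 6.053×10^8 Pa / (2820 kg/m³ × 9.81 m/s²) = 21879 m
Total depth = 3254 m + 21879 m = 25133 m
= 25.133 km

25.1 km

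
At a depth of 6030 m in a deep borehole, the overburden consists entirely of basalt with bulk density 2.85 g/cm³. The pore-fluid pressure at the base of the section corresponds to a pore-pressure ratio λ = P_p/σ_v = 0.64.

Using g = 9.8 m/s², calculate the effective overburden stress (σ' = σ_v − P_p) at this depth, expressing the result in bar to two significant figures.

Overburden (lithostatic) stress σ_v:
basalt: 2850 kg/m³ × 9.8 m/s² × 6030 m = 1.684×10^8 Pa = 168.4 MPa
Pore pressure P_p = λ·σ_v = 0.64 × 168.4 MPa = 107.8 MPa
Effective stress σ' = σ_v − P_p = 168.4 − 107.8 = 60.630 MPa = 606.30 bar

610 bar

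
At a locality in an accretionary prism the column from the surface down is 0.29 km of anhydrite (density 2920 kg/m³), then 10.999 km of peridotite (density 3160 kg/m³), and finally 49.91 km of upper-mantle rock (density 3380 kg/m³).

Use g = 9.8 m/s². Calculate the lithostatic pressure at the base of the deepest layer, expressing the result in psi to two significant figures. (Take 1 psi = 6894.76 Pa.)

290000 psi

anhydrite: 2920 kg/m³ × 9.8 m/s² × 290 m = 8.299×10^6 Pa = 1204 psi
peridotite: 3160 kg/m³ × 9.8 m/s² × 10999 m = 3.406×10^8 Pa = 49402 psi
upper-mantle rock: 3380 kg/m³ × 9.8 m/s² × 49910 m = 1.653×10^9 Pa = 2.398×10^5 psi
Total = 1204 + 49402 + 2.398×10^5 = 2.9039×10^5 psi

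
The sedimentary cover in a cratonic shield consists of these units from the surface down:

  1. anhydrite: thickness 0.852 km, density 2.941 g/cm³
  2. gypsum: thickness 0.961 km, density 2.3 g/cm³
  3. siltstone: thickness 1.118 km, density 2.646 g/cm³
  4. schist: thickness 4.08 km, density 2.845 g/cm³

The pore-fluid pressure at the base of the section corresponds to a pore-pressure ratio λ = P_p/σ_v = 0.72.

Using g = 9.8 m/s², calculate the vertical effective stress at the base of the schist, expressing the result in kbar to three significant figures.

Overburden (lithostatic) stress σ_v:
anhydrite: 2941 kg/m³ × 9.8 m/s² × 852 m = 2.456×10^7 Pa = 24.56 MPa
gypsum: 2300 kg/m³ × 9.8 m/s² × 961 m = 2.166×10^7 Pa = 21.66 MPa
siltstone: 2646 kg/m³ × 9.8 m/s² × 1118 m = 2.899×10^7 Pa = 28.99 MPa
schist: 2845 kg/m³ × 9.8 m/s² × 4080 m = 1.138×10^8 Pa = 113.8 MPa
Total = 24.56 + 21.66 + 28.99 + 113.8 = 188.96 MPa
Pore pressure P_p = λ·σ_v = 0.72 × 189.0 MPa = 136.1 MPa
Effective stress σ' = σ_v − P_p = 189.0 − 136.1 = 52.909 MPa = 0.52909 kbar

0.529 kbar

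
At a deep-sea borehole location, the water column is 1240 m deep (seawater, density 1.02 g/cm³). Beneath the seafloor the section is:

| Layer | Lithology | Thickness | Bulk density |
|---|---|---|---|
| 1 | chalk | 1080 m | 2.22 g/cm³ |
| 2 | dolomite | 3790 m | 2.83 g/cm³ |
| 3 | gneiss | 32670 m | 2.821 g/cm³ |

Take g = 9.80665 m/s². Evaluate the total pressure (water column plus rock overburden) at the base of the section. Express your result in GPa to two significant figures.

seawater: 1020 kg/m³ × 9.80665 m/s² × 1240 m = 1.240×10^7 Pa = 0.01240 GPa
chalk: 2220 kg/m³ × 9.80665 m/s² × 1080 m = 2.351×10^7 Pa = 0.02351 GPa
dolomite: 2830 kg/m³ × 9.80665 m/s² × 3790 m = 1.052×10^8 Pa = 0.1052 GPa
gneiss: 2821 kg/m³ × 9.80665 m/s² × 32670 m = 9.038×10^8 Pa = 0.9038 GPa
Total = 0.01240 + 0.02351 + 0.1052 + 0.9038 = 1.0449 GPa

1.0 GPa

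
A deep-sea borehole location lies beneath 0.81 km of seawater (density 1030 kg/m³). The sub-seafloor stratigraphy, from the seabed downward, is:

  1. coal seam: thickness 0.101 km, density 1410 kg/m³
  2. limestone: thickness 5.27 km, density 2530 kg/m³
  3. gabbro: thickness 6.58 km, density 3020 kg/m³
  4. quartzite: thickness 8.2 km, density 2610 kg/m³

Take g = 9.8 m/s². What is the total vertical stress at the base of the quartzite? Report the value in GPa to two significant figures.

0.54 GPa

seawater: 1030 kg/m³ × 9.8 m/s² × 810 m = 8.176×10^6 Pa = 8.176×10^-3 GPa
coal seam: 1410 kg/m³ × 9.8 m/s² × 101 m = 1.396×10^6 Pa = 1.396×10^-3 GPa
limestone: 2530 kg/m³ × 9.8 m/s² × 5270 m = 1.307×10^8 Pa = 0.1307 GPa
gabbro: 3020 kg/m³ × 9.8 m/s² × 6580 m = 1.947×10^8 Pa = 0.1947 GPa
quartzite: 2610 kg/m³ × 9.8 m/s² × 8200 m = 2.097×10^8 Pa = 0.2097 GPa
Total = 8.176×10^-3 + 1.396×10^-3 + 0.1307 + 0.1947 + 0.2097 = 0.54472 GPa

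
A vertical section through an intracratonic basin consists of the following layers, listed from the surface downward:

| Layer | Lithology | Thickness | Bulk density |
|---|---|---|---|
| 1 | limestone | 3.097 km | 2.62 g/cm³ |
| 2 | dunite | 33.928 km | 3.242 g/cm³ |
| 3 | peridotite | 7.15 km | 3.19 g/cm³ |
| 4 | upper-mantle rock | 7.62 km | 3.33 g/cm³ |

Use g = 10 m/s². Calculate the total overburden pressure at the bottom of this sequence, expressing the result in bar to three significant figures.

limestone: 2620 kg/m³ × 10 m/s² × 3097 m = 8.114×10^7 Pa = 811.4 bar
dunite: 3242 kg/m³ × 10 m/s² × 33928 m = 1.100×10^9 Pa = 10999 bar
peridotite: 3190 kg/m³ × 10 m/s² × 7150 m = 2.281×10^8 Pa = 2281 bar
upper-mantle rock: 3330 kg/m³ × 10 m/s² × 7620 m = 2.537×10^8 Pa = 2537 bar
Total = 811.4 + 10999 + 2281 + 2537 = 16629 bar

16600 bar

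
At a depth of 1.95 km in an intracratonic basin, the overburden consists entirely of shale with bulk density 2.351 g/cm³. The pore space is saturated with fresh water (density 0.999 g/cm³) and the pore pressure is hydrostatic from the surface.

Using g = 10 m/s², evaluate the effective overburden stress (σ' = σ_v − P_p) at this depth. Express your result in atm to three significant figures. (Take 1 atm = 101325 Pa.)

260 atm

Overburden (lithostatic) stress σ_v:
shale: 2351 kg/m³ × 10 m/s² × 1950 m = 4.584×10^7 Pa = 45.84 MPa
Pore pressure P_p = 999 kg/m³ × 10 m/s² × 1950 m = 1.948×10^7 Pa = 19.48 MPa
Effective stress σ' = σ_v − P_p = 45.84 − 19.48 = 26.364 MPa = 260.19 atm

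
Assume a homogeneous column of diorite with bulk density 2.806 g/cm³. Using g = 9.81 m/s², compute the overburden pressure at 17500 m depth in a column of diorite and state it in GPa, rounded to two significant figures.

diorite: 2806 kg/m³ × 9.81 m/s² × 17500 m = 4.817×10^8 Pa = 0.4817 GPa

0.48 GPa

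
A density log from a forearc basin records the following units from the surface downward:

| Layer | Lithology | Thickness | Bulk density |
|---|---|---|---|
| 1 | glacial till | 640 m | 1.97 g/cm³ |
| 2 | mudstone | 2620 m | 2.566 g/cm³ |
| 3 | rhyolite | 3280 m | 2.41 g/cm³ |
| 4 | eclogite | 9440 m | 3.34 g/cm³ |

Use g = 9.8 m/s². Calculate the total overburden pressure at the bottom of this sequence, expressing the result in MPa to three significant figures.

465 MPa

glacial till: 1970 kg/m³ × 9.8 m/s² × 640 m = 1.236×10^7 Pa = 12.36 MPa
mudstone: 2566 kg/m³ × 9.8 m/s² × 2620 m = 6.588×10^7 Pa = 65.88 MPa
rhyolite: 2410 kg/m³ × 9.8 m/s² × 3280 m = 7.747×10^7 Pa = 77.47 MPa
eclogite: 3340 kg/m³ × 9.8 m/s² × 9440 m = 3.090×10^8 Pa = 309.0 MPa
Total = 12.36 + 65.88 + 77.47 + 309.0 = 464.70 MPa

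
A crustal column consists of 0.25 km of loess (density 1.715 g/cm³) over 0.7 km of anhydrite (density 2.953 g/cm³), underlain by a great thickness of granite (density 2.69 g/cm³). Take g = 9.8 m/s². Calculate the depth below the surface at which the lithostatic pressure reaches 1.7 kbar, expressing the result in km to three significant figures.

6.47 km

Pressure at base of upper layers: 1715×9.8×250 + 2953×9.8×700 = 2.446×10^7 Pa = 0.2446 kbar
Remaining pressure to be supplied by granite: 1.700×10^8 − 2.446×10^7 = 1.455×10^8 Pa
Additional depth in granite = 1.455×10^8 Pa / (2690 kg/m³ × 9.8 m/s²) = 5520.9 m
Total depth = 950 m + 5520.9 m = 6470.9 m
= 6.4709 km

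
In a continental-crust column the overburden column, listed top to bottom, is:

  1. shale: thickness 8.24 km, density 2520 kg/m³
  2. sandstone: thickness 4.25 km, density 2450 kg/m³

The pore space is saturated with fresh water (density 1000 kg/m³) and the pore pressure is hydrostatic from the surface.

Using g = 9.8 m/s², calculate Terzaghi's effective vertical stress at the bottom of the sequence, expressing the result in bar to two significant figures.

Overburden (lithostatic) stress σ_v:
shale: 2520 kg/m³ × 9.8 m/s² × 8240 m = 2.035×10^8 Pa = 203.5 MPa
sandstone: 2450 kg/m³ × 9.8 m/s² × 4250 m = 1.020×10^8 Pa = 102.0 MPa
Total = 203.5 + 102.0 = 305.54 MPa
Pore pressure P_p = 1000 kg/m³ × 9.8 m/s² × 12490 m = 1.224×10^8 Pa = 122.4 MPa
Effective stress σ' = σ_v − P_p = 305.5 − 122.4 = 183.14 MPa = 1831.4 bar

1800 bar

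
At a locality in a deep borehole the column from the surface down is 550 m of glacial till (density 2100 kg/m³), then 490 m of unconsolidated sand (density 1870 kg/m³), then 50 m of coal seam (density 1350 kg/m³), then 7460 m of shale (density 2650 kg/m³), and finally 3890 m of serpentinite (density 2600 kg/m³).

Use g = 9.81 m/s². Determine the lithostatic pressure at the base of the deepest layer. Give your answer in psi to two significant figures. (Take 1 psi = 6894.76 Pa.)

glacial till: 2100 kg/m³ × 9.81 m/s² × 550 m = 1.133×10^7 Pa = 1643 psi
unconsolidated sand: 1870 kg/m³ × 9.81 m/s² × 490 m = 8.989×10^6 Pa = 1304 psi
coal seam: 1350 kg/m³ × 9.81 m/s² × 50 m = 6.622×10^5 Pa = 96.04 psi
shale: 2650 kg/m³ × 9.81 m/s² × 7460 m = 1.939×10^8 Pa = 28128 psi
serpentinite: 2600 kg/m³ × 9.81 m/s² × 3890 m = 9.922×10^7 Pa = 14390 psi
Total = 1643 + 1304 + 96.04 + 28128 + 14390 = 45561 psi

46000 psi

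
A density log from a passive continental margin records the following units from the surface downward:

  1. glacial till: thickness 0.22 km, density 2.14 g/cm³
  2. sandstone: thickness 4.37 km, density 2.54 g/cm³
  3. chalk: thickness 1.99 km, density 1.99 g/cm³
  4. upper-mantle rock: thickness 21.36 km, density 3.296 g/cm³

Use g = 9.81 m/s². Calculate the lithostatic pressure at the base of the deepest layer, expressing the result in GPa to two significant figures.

0.84 GPa

glacial till: 2140 kg/m³ × 9.81 m/s² × 220 m = 4.619×10^6 Pa = 4.619×10^-3 GPa
sandstone: 2540 kg/m³ × 9.81 m/s² × 4370 m = 1.089×10^8 Pa = 0.1089 GPa
chalk: 1990 kg/m³ × 9.81 m/s² × 1990 m = 3.885×10^7 Pa = 0.03885 GPa
upper-mantle rock: 3296 kg/m³ × 9.81 m/s² × 21360 m = 6.906×10^8 Pa = 0.6906 GPa
Total = 4.619×10^-3 + 0.1089 + 0.03885 + 0.6906 = 0.84301 GPa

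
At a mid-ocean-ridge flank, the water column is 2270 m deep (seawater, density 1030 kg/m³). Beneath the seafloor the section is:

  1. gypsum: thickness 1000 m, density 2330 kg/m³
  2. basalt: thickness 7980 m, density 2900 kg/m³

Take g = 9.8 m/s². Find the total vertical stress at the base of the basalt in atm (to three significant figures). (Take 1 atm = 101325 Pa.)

2690 atm

seawater: 1030 kg/m³ × 9.8 m/s² × 2270 m = 2.291×10^7 Pa = 226.1 atm
gypsum: 2330 kg/m³ × 9.8 m/s² × 1000 m = 2.283×10^7 Pa = 225.4 atm
basalt: 2900 kg/m³ × 9.8 m/s² × 7980 m = 2.268×10^8 Pa = 2238 atm
Total = 226.1 + 225.4 + 2238 = 2689.8 atm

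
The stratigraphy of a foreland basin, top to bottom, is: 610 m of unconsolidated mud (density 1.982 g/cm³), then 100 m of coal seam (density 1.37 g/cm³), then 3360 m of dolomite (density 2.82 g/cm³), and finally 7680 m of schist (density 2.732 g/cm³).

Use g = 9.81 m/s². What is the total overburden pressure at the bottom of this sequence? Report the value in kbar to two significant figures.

3.1 kbar

unconsolidated mud: 1982 kg/m³ × 9.81 m/s² × 610 m = 1.186×10^7 Pa = 0.1186 kbar
coal seam: 1370 kg/m³ × 9.81 m/s² × 100 m = 1.344×10^6 Pa = 0.01344 kbar
dolomite: 2820 kg/m³ × 9.81 m/s² × 3360 m = 9.295×10^7 Pa = 0.9295 kbar
schist: 2732 kg/m³ × 9.81 m/s² × 7680 m = 2.058×10^8 Pa = 2.058 kbar
Total = 0.1186 + 0.01344 + 0.9295 + 2.058 = 3.1199 kbar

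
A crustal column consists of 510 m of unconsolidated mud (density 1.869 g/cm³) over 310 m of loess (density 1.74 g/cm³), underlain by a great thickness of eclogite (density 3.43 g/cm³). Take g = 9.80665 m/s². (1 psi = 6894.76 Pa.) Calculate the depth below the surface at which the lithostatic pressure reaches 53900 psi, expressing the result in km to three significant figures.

11.4 km

Pressure at base of upper layers: 1869×9.80665×510 + 1740×9.80665×310 = 1.464×10^7 Pa = 2123 psi
Remaining pressure to be supplied by eclogite: 3.716×10^8 − 1.464×10^7 = 3.570×10^8 Pa
Additional depth in eclogite = 3.570×10^8 Pa / (3430 kg/m³ × 9.80665 m/s²) = 10613 m
Total depth = 820 m + 10613 m = 11433 m
= 11.433 km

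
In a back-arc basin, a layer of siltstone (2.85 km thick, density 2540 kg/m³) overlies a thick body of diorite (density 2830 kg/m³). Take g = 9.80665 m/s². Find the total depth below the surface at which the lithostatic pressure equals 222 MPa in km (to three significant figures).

Pressure at base of upper layers: 2540×9.80665×2850 = 7.099×10^7 Pa = 70.99 MPa
Remaining pressure to be supplied by diorite: 2.220×10^8 − 7.099×10^7 = 1.510×10^8 Pa
Additional depth in diorite = 1.510×10^8 Pa / (2830 kg/m³ × 9.80665 m/s²) = 5441.2 m
Total depth = 2850 m + 5441.2 m = 8291.2 m
= 8.2912 km

8.29 km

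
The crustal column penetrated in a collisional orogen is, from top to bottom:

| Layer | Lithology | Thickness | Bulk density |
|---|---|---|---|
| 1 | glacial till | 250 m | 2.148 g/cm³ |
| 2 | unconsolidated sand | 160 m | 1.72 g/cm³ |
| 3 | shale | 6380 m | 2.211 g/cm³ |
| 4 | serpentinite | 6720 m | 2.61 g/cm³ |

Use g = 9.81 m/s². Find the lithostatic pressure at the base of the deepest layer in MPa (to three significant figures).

glacial till: 2148 kg/m³ × 9.81 m/s² × 250 m = 5.268×10^6 Pa = 5.268 MPa
unconsolidated sand: 1720 kg/m³ × 9.81 m/s² × 160 m = 2.700×10^6 Pa = 2.700 MPa
shale: 2211 kg/m³ × 9.81 m/s² × 6380 m = 1.384×10^8 Pa = 138.4 MPa
serpentinite: 2610 kg/m³ × 9.81 m/s² × 6720 m = 1.721×10^8 Pa = 172.1 MPa
Total = 5.268 + 2.700 + 138.4 + 172.1 = 318.41 MPa

318 MPa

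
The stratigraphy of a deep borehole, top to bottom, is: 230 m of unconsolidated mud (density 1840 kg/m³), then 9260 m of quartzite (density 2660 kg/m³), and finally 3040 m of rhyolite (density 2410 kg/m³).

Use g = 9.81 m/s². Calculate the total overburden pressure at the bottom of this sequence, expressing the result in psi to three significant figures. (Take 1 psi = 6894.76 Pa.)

46100 psi

unconsolidated mud: 1840 kg/m³ × 9.81 m/s² × 230 m = 4.152×10^6 Pa = 602.1 psi
quartzite: 2660 kg/m³ × 9.81 m/s² × 9260 m = 2.416×10^8 Pa = 35046 psi
rhyolite: 2410 kg/m³ × 9.81 m/s² × 3040 m = 7.187×10^7 Pa = 10424 psi
Total = 602.1 + 35046 + 10424 = 46073 psi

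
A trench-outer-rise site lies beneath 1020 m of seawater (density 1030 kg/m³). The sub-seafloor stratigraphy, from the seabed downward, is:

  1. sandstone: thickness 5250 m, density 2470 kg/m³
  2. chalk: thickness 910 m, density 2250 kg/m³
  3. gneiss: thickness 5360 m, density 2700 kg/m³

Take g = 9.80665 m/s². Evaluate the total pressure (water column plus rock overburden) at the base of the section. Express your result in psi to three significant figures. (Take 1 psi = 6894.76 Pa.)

43400 psi

seawater: 1030 kg/m³ × 9.80665 m/s² × 1020 m = 1.030×10^7 Pa = 1494 psi
sandstone: 2470 kg/m³ × 9.80665 m/s² × 5250 m = 1.272×10^8 Pa = 18444 psi
chalk: 2250 kg/m³ × 9.80665 m/s² × 910 m = 2.008×10^7 Pa = 2912 psi
gneiss: 2700 kg/m³ × 9.80665 m/s² × 5360 m = 1.419×10^8 Pa = 20584 psi
Total = 1494 + 18444 + 2912 + 20584 = 43435 psi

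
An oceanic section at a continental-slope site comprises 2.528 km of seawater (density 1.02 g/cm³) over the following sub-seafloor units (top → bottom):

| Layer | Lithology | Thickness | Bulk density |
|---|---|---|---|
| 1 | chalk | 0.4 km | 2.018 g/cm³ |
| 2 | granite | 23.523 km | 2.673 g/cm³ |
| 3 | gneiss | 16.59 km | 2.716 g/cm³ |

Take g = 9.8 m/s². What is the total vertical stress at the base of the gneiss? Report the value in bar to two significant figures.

seawater: 1020 kg/m³ × 9.8 m/s² × 2528 m = 2.527×10^7 Pa = 252.7 bar
chalk: 2018 kg/m³ × 9.8 m/s² × 400 m = 7.911×10^6 Pa = 79.11 bar
granite: 2673 kg/m³ × 9.8 m/s² × 23523 m = 6.162×10^8 Pa = 6162 bar
gneiss: 2716 kg/m³ × 9.8 m/s² × 16590 m = 4.416×10^8 Pa = 4416 bar
Total = 252.7 + 79.11 + 6162 + 4416 = 10909 bar

11000 bar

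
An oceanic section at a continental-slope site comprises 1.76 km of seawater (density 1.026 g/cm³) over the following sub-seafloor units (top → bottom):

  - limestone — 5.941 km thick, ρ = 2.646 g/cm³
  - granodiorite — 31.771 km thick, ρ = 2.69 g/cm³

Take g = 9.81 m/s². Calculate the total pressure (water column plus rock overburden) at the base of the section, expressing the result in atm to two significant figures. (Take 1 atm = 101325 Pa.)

10000 atm

seawater: 1026 kg/m³ × 9.81 m/s² × 1760 m = 1.771×10^7 Pa = 174.8 atm
limestone: 2646 kg/m³ × 9.81 m/s² × 5941 m = 1.542×10^8 Pa = 1522 atm
granodiorite: 2690 kg/m³ × 9.81 m/s² × 31771 m = 8.384×10^8 Pa = 8274 atm
Total = 174.8 + 1522 + 8274 = 9971.2 atm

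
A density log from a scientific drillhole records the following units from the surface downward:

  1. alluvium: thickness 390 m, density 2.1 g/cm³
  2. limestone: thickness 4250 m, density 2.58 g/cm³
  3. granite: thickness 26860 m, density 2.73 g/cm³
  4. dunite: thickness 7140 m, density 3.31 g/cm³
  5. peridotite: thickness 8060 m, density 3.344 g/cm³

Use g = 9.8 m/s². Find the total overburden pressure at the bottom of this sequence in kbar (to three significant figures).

13.3 kbar

alluvium: 2100 kg/m³ × 9.8 m/s² × 390 m = 8.026×10^6 Pa = 0.08026 kbar
limestone: 2580 kg/m³ × 9.8 m/s² × 4250 m = 1.075×10^8 Pa = 1.075 kbar
granite: 2730 kg/m³ × 9.8 m/s² × 26860 m = 7.186×10^8 Pa = 7.186 kbar
dunite: 3310 kg/m³ × 9.8 m/s² × 7140 m = 2.316×10^8 Pa = 2.316 kbar
peridotite: 3344 kg/m³ × 9.8 m/s² × 8060 m = 2.641×10^8 Pa = 2.641 kbar
Total = 0.08026 + 1.075 + 7.186 + 2.316 + 2.641 = 13.298 kbar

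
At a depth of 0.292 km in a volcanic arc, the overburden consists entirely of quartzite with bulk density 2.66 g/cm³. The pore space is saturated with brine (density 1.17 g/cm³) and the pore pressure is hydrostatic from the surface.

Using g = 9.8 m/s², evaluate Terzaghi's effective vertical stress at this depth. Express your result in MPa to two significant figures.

4.3 MPa

Overburden (lithostatic) stress σ_v:
quartzite: 2660 kg/m³ × 9.8 m/s² × 292 m = 7.612×10^6 Pa = 7.612 MPa
Pore pressure P_p = 1170 kg/m³ × 9.8 m/s² × 292 m = 3.348×10^6 Pa = 3.348 MPa
Effective stress σ' = σ_v − P_p = 7.612 − 3.348 = 4.2638 MPa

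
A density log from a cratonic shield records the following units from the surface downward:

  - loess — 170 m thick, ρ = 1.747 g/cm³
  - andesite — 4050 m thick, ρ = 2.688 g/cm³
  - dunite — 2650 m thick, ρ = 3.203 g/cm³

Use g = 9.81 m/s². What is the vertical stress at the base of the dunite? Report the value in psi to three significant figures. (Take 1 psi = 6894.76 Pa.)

loess: 1747 kg/m³ × 9.81 m/s² × 170 m = 2.913×10^6 Pa = 422.6 psi
andesite: 2688 kg/m³ × 9.81 m/s² × 4050 m = 1.068×10^8 Pa = 15489 psi
dunite: 3203 kg/m³ × 9.81 m/s² × 2650 m = 8.327×10^7 Pa = 12077 psi
Total = 422.6 + 15489 + 12077 = 27989 psi

28000 psi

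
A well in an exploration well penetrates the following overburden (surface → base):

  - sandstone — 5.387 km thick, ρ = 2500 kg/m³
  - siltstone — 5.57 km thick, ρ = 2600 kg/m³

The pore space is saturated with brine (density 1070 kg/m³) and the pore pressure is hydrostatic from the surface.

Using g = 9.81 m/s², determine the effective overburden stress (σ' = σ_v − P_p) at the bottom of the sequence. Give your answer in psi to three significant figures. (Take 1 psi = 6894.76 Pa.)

23100 psi

Overburden (lithostatic) stress σ_v:
sandstone: 2500 kg/m³ × 9.81 m/s² × 5387 m = 1.321×10^8 Pa = 132.1 MPa
siltstone: 2600 kg/m³ × 9.81 m/s² × 5570 m = 1.421×10^8 Pa = 142.1 MPa
Total = 132.1 + 142.1 = 274.18 MPa
Pore pressure P_p = 1070 kg/m³ × 9.81 m/s² × 10957 m = 1.150×10^8 Pa = 115.0 MPa
Effective stress σ' = σ_v − P_p = 274.2 − 115.0 = 159.17 MPa = 23086 psi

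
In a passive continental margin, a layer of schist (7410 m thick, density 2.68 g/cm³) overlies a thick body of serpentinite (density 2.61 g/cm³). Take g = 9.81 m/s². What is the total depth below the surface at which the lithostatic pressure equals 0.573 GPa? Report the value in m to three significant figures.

22200 m

Pressure at base of upper layers: 2680×9.81×7410 = 1.948×10^8 Pa = 0.1948 GPa
Remaining pressure to be supplied by serpentinite: 5.730×10^8 − 1.948×10^8 = 3.782×10^8 Pa
Additional depth in serpentinite = 3.782×10^8 Pa / (2610 kg/m³ × 9.81 m/s²) = 14770 m
Total depth = 7410 m + 14770 m = 22180 m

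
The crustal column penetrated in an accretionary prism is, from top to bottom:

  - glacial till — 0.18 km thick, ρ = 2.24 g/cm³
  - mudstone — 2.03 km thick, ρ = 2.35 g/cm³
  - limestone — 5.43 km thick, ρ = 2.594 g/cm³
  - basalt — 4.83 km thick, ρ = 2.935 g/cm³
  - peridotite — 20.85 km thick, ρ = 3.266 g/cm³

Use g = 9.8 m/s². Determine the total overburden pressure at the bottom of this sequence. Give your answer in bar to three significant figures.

9950 bar

glacial till: 2240 kg/m³ × 9.8 m/s² × 180 m = 3.951×10^6 Pa = 39.51 bar
mudstone: 2350 kg/m³ × 9.8 m/s² × 2030 m = 4.675×10^7 Pa = 467.5 bar
limestone: 2594 kg/m³ × 9.8 m/s² × 5430 m = 1.380×10^8 Pa = 1380 bar
basalt: 2935 kg/m³ × 9.8 m/s² × 4830 m = 1.389×10^8 Pa = 1389 bar
peridotite: 3266 kg/m³ × 9.8 m/s² × 20850 m = 6.673×10^8 Pa = 6673 bar
Total = 39.51 + 467.5 + 1380 + 1389 + 6673 = 9950.1 bar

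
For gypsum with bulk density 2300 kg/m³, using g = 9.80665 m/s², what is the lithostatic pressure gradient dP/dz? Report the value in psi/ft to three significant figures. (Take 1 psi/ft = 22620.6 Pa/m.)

dP/dz = ρg = 2300 kg/m³ × 9.80665 m/s² = 22555 Pa/m
= 22555 Pa/m × (1 psi/ft / 22621 Pa/m) = 0.99711 psi/ft

0.997 psi/ft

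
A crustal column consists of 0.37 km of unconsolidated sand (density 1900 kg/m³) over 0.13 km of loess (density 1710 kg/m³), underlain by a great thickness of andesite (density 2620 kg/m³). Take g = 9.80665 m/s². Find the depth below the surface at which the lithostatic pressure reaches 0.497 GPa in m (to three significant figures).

Pressure at base of upper layers: 1900×9.80665×370 + 1710×9.80665×130 = 9.074×10^6 Pa = 9.074×10^-3 GPa
Remaining pressure to be supplied by andesite: 4.970×10^8 − 9.074×10^6 = 4.879×10^8 Pa
Additional depth in andesite = 4.879×10^8 Pa / (2620 kg/m³ × 9.80665 m/s²) = 18990 m
Total depth = 500 m + 18990 m = 19490 m

19500 m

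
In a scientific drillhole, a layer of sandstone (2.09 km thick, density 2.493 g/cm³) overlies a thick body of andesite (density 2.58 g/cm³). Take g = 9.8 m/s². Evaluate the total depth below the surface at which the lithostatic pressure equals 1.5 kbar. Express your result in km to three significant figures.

Pressure at base of upper layers: 2493×9.8×2090 = 5.106×10^7 Pa = 0.5106 kbar
Remaining pressure to be supplied by andesite: 1.500×10^8 − 5.106×10^7 = 9.894×10^7 Pa
Additional depth in andesite = 9.894×10^7 Pa / (2580 kg/m³ × 9.8 m/s²) = 3913.1 m
Total depth = 2090 m + 3913.1 m = 6003.1 m
= 6.0031 km

6.00 km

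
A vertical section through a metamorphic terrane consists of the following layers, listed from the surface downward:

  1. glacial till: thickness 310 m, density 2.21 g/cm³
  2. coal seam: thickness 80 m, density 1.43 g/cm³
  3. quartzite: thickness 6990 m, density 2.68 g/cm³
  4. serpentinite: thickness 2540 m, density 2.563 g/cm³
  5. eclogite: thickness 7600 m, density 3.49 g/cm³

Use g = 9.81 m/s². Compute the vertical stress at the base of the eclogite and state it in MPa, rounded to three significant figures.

516 MPa

glacial till: 2210 kg/m³ × 9.81 m/s² × 310 m = 6.721×10^6 Pa = 6.721 MPa
coal seam: 1430 kg/m³ × 9.81 m/s² × 80 m = 1.122×10^6 Pa = 1.122 MPa
quartzite: 2680 kg/m³ × 9.81 m/s² × 6990 m = 1.838×10^8 Pa = 183.8 MPa
serpentinite: 2563 kg/m³ × 9.81 m/s² × 2540 m = 6.386×10^7 Pa = 63.86 MPa
eclogite: 3490 kg/m³ × 9.81 m/s² × 7600 m = 2.602×10^8 Pa = 260.2 MPa
Total = 6.721 + 1.122 + 183.8 + 63.86 + 260.2 = 515.68 MPa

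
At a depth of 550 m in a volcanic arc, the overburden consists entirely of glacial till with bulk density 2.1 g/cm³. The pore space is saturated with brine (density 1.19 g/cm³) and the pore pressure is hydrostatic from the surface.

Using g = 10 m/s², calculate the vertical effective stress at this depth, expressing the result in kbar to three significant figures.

Overburden (lithostatic) stress σ_v:
glacial till: 2100 kg/m³ × 10 m/s² × 550 m = 1.155×10^7 Pa = 11.55 MPa
Pore pressure P_p = 1190 kg/m³ × 10 m/s² × 550 m = 6.545×10^6 Pa = 6.545 MPa
Effective stress σ' = σ_v − P_p = 11.55 − 6.545 = 5.0050 MPa = 0.050050 kbar

0.0500 kbar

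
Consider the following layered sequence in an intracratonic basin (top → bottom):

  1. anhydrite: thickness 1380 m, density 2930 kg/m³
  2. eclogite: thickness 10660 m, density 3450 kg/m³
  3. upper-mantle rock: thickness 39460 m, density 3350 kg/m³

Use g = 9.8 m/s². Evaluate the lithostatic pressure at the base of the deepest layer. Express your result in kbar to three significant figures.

17.0 kbar

anhydrite: 2930 kg/m³ × 9.8 m/s² × 1380 m = 3.963×10^7 Pa = 0.3963 kbar
eclogite: 3450 kg/m³ × 9.8 m/s² × 10660 m = 3.604×10^8 Pa = 3.604 kbar
upper-mantle rock: 3350 kg/m³ × 9.8 m/s² × 39460 m = 1.295×10^9 Pa = 12.95 kbar
Total = 0.3963 + 3.604 + 12.95 = 16.955 kbar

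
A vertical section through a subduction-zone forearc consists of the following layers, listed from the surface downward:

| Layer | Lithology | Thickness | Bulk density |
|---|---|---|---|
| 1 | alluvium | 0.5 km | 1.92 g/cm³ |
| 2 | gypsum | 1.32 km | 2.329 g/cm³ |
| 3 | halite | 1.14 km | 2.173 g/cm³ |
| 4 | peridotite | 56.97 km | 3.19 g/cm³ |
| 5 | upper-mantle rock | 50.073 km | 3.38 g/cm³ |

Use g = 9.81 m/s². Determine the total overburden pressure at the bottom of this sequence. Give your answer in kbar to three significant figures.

35.1 kbar

alluvium: 1920 kg/m³ × 9.81 m/s² × 500 m = 9.418×10^6 Pa = 0.09418 kbar
gypsum: 2329 kg/m³ × 9.81 m/s² × 1320 m = 3.016×10^7 Pa = 0.3016 kbar
halite: 2173 kg/m³ × 9.81 m/s² × 1140 m = 2.430×10^7 Pa = 0.2430 kbar
peridotite: 3190 kg/m³ × 9.81 m/s² × 56970 m = 1.783×10^9 Pa = 17.83 kbar
upper-mantle rock: 3380 kg/m³ × 9.81 m/s² × 50073 m = 1.660×10^9 Pa = 16.60 kbar
Total = 0.09418 + 0.3016 + 0.2430 + 17.83 + 16.60 = 35.070 kbar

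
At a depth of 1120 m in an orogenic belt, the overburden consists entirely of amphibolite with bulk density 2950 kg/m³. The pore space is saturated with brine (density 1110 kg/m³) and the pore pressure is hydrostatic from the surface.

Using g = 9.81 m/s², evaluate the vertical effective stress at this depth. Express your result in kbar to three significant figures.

Overburden (lithostatic) stress σ_v:
amphibolite: 2950 kg/m³ × 9.81 m/s² × 1120 m = 3.241×10^7 Pa = 32.41 MPa
Pore pressure P_p = 1110 kg/m³ × 9.81 m/s² × 1120 m = 1.220×10^7 Pa = 12.20 MPa
Effective stress σ' = σ_v − P_p = 32.41 − 12.20 = 20.216 MPa = 0.20216 kbar

0.202 kbar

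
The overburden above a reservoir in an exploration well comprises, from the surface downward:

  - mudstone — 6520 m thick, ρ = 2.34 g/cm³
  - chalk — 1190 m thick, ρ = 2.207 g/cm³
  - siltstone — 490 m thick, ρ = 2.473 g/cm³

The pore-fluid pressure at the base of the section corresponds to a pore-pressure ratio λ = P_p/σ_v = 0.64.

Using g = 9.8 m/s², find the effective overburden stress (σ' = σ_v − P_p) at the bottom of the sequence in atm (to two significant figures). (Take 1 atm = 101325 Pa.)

660 atm

Overburden (lithostatic) stress σ_v:
mudstone: 2340 kg/m³ × 9.8 m/s² × 6520 m = 1.495×10^8 Pa = 149.5 MPa
chalk: 2207 kg/m³ × 9.8 m/s² × 1190 m = 2.574×10^7 Pa = 25.74 MPa
siltstone: 2473 kg/m³ × 9.8 m/s² × 490 m = 1.188×10^7 Pa = 11.88 MPa
Total = 149.5 + 25.74 + 11.88 = 187.13 MPa
Pore pressure P_p = λ·σ_v = 0.64 × 187.1 MPa = 119.8 MPa
Effective stress σ' = σ_v − P_p = 187.1 − 119.8 = 67.367 MPa = 664.86 atm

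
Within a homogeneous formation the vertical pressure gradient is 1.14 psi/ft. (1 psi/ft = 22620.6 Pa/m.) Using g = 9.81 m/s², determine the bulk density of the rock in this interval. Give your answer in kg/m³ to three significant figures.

2630 kg/m³

ρ = (dP/dz)/g = 1.14 psi/ft / 9.81 m/s² = 25787 Pa/m / 9.81 m/s² = 2628.7 kg/m³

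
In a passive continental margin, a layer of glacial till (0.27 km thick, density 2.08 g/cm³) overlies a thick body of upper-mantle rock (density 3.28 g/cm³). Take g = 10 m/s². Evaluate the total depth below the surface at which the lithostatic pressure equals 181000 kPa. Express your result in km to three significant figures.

Pressure at base of upper layers: 2080×10×270 = 5.616×10^6 Pa = 5616 kPa
Remaining pressure to be supplied by upper-mantle rock: 1.810×10^8 − 5.616×10^6 = 1.754×10^8 Pa
Additional depth in upper-mantle rock = 1.754×10^8 Pa / (3280 kg/m³ × 10 m/s²) = 5347.1 m
Total depth = 270 m + 5347.1 m = 5617.1 m
= 5.6171 km

5.62 km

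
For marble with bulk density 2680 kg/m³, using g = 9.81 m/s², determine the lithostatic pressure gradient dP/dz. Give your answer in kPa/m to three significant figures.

dP/dz = ρg = 2680 kg/m³ × 9.81 m/s² = 26291 Pa/m
= 26291 Pa/m × (1 kPa/m / 1000.0 Pa/m) = 26.291 kPa/m

26.3 kPa/m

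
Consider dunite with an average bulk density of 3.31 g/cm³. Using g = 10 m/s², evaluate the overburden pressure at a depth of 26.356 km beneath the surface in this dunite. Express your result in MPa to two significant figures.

dunite: 3310 kg/m³ × 10 m/s² × 26356 m = 8.724×10^8 Pa = 872.4 MPa

870 MPa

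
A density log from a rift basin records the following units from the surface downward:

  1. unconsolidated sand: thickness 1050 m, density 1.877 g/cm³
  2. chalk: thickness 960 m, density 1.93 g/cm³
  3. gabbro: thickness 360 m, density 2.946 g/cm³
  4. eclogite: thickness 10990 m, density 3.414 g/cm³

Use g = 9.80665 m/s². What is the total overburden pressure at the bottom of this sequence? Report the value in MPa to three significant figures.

416 MPa

unconsolidated sand: 1877 kg/m³ × 9.80665 m/s² × 1050 m = 1.933×10^7 Pa = 19.33 MPa
chalk: 1930 kg/m³ × 9.80665 m/s² × 960 m = 1.817×10^7 Pa = 18.17 MPa
gabbro: 2946 kg/m³ × 9.80665 m/s² × 360 m = 1.040×10^7 Pa = 10.40 MPa
eclogite: 3414 kg/m³ × 9.80665 m/s² × 10990 m = 3.679×10^8 Pa = 367.9 MPa
Total = 19.33 + 18.17 + 10.40 + 367.9 = 415.84 MPa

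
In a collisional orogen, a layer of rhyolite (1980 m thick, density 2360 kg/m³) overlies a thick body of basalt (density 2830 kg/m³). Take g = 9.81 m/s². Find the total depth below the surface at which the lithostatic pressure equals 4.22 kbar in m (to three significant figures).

Pressure at base of upper layers: 2360×9.81×1980 = 4.584×10^7 Pa = 0.4584 kbar
Remaining pressure to be supplied by basalt: 4.220×10^8 − 4.584×10^7 = 3.762×10^8 Pa
Additional depth in basalt = 3.762×10^8 Pa / (2830 kg/m³ × 9.81 m/s²) = 13549 m
Total depth = 1980 m + 13549 m = 15529 m

15500 m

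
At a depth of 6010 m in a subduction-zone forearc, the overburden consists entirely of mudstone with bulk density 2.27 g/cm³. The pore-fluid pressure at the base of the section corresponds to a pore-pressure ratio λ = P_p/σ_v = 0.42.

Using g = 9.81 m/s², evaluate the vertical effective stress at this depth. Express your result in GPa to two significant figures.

0.078 GPa

Overburden (lithostatic) stress σ_v:
mudstone: 2270 kg/m³ × 9.81 m/s² × 6010 m = 1.338×10^8 Pa = 133.8 MPa
Pore pressure P_p = λ·σ_v = 0.42 × 133.8 MPa = 56.21 MPa
Effective stress σ' = σ_v − P_p = 133.8 − 56.21 = 77.624 MPa = 0.077624 GPa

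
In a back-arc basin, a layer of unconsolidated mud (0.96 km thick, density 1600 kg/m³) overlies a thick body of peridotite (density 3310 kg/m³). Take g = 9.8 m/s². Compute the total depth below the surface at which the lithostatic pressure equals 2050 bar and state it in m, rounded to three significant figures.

6820 m

Pressure at base of upper layers: 1600×9.8×960 = 1.505×10^7 Pa = 150.5 bar
Remaining pressure to be supplied by peridotite: 2.050×10^8 − 1.505×10^7 = 1.899×10^8 Pa
Additional depth in peridotite = 1.899×10^8 Pa / (3310 kg/m³ × 9.8 m/s²) = 5855.7 m
Total depth = 960 m + 5855.7 m = 6815.7 m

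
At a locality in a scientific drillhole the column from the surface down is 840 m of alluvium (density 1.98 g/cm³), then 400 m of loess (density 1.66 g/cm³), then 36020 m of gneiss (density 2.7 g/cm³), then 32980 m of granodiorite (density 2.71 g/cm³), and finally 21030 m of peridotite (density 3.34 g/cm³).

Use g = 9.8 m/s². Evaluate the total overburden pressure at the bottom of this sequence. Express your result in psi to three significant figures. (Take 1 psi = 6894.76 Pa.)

368000 psi

alluvium: 1980 kg/m³ × 9.8 m/s² × 840 m = 1.630×10^7 Pa = 2364 psi
loess: 1660 kg/m³ × 9.8 m/s² × 400 m = 6.507×10^6 Pa = 943.8 psi
gneiss: 2700 kg/m³ × 9.8 m/s² × 36020 m = 9.531×10^8 Pa = 1.382×10^5 psi
granodiorite: 2710 kg/m³ × 9.8 m/s² × 32980 m = 8.759×10^8 Pa = 1.270×10^5 psi
peridotite: 3340 kg/m³ × 9.8 m/s² × 21030 m = 6.884×10^8 Pa = 99837 psi
Total = 2364 + 943.8 + 1.382×10^5 + 1.270×10^5 + 99837 = 3.6842×10^5 psi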